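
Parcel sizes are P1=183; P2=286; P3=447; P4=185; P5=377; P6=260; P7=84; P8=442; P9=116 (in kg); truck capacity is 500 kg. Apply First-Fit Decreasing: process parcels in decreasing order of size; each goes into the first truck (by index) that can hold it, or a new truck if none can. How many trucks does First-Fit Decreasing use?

Sorted descending: 447, 442, 377, 286, 260, 185, 183, 116, 84.
Put 447 kg in truck 1; 53 kg remain.
Put 442 kg in truck 2; 58 kg remain.
Put 377 kg in truck 3; 123 kg remain.
Put 286 kg in truck 4; 214 kg remain.
Put 260 kg in truck 5; 240 kg remain.
Put 185 kg in truck 4; 29 kg remain.
Put 183 kg in truck 5; 57 kg remain.
Put 116 kg in truck 3; 7 kg remain.
Put 84 kg in truck 6; 416 kg remain.
Final trucks: [447] [442] [377,116] [286,185] [260,183] [84].

6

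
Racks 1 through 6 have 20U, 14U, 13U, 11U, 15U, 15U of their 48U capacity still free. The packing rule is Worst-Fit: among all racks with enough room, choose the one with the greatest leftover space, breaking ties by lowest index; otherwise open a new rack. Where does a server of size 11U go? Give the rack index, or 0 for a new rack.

1

Racks with room: rack 1 (20U), rack 2 (14U), rack 3 (13U), rack 4 (11U), rack 5 (15U), rack 6 (15U).
Most room is rack 1 with 20U free.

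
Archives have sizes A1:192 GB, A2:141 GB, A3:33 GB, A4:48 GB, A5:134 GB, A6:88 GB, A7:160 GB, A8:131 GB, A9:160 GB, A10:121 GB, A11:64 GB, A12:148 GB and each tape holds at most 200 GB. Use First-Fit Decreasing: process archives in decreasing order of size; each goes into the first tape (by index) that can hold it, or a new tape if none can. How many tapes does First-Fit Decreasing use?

Sorted descending: 192, 160, 160, 148, 141, 134, 131, 121, 88, 64, 48, 33.
tape 1: place 192 GB, 8 GB left
tape 2: place 160 GB, 40 GB left
tape 3: place 160 GB, 40 GB left
tape 4: place 148 GB, 52 GB left
tape 5: place 141 GB, 59 GB left
tape 6: place 134 GB, 66 GB left
tape 7: place 131 GB, 69 GB left
tape 8: place 121 GB, 79 GB left
tape 9: place 88 GB, 112 GB left
tape 6: place 64 GB, 2 GB left
tape 4: place 48 GB, 4 GB left
tape 2: place 33 GB, 7 GB left
Final tapes: [192] [160,33] [160] [148,48] [141] [134,64] [131] [121] [88].

9 tapes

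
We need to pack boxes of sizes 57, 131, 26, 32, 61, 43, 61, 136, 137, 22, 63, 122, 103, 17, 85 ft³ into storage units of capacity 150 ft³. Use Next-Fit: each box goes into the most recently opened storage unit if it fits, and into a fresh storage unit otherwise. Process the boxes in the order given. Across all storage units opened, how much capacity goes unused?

404

Put 57 ft³ in storage unit 1; 93 ft³ remain.
Put 131 ft³ in storage unit 2; 19 ft³ remain.
Put 26 ft³ in storage unit 3; 124 ft³ remain.
Put 32 ft³ in storage unit 3; 92 ft³ remain.
Put 61 ft³ in storage unit 3; 31 ft³ remain.
Put 43 ft³ in storage unit 4; 107 ft³ remain.
Put 61 ft³ in storage unit 4; 46 ft³ remain.
Put 136 ft³ in storage unit 5; 14 ft³ remain.
Put 137 ft³ in storage unit 6; 13 ft³ remain.
Put 22 ft³ in storage unit 7; 128 ft³ remain.
Put 63 ft³ in storage unit 7; 65 ft³ remain.
Put 122 ft³ in storage unit 8; 28 ft³ remain.
Put 103 ft³ in storage unit 9; 47 ft³ remain.
Put 17 ft³ in storage unit 9; 30 ft³ remain.
Put 85 ft³ in storage unit 10; 65 ft³ remain.
10 storage units × 150 ft³ = 1500 ft³; used 1096 ft³; unused 404 ft³.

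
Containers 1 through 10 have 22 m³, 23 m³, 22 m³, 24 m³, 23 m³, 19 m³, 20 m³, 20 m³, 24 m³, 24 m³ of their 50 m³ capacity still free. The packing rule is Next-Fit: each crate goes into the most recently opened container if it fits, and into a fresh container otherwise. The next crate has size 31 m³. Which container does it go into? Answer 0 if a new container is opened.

0

Next-Fit only looks at container 10, which has 24 m³ free.
31 m³ does not fit, so a new container is opened.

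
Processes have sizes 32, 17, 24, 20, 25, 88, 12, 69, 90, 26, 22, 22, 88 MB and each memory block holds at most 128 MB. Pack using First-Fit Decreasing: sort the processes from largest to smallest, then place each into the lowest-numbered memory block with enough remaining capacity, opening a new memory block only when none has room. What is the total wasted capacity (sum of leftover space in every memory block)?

105

Sorted descending: 90, 88, 88, 69, 32, 26, 25, 24, 22, 22, 20, 17, 12.
memory block 1: place 90 MB, 38 MB left
memory block 2: place 88 MB, 40 MB left
memory block 3: place 88 MB, 40 MB left
memory block 4: place 69 MB, 59 MB left
memory block 1: place 32 MB, 6 MB left
memory block 2: place 26 MB, 14 MB left
memory block 3: place 25 MB, 15 MB left
memory block 4: place 24 MB, 35 MB left
memory block 4: place 22 MB, 13 MB left
memory block 5: place 22 MB, 106 MB left
memory block 5: place 20 MB, 86 MB left
memory block 5: place 17 MB, 69 MB left
memory block 2: place 12 MB, 2 MB left
5 memory blocks × 128 MB = 640 MB; used 535 MB; unused 105 MB.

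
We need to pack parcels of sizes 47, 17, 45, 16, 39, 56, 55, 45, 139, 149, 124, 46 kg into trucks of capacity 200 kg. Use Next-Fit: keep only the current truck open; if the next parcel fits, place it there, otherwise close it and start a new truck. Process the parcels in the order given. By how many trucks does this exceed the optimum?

Next-Fit: [47,17,45,16,39] [56,55,45] [139] [149] [124,46] → 5 trucks.
Total size 778 kg; any packing needs at least ⌈778/200⌉ = 4 trucks.
An optimal packing achieves that bound: [149,47] [139,56] [124,55,17] [46,45,45,39,16] → 4 trucks.
Excess: 5 − 4 = 1.

1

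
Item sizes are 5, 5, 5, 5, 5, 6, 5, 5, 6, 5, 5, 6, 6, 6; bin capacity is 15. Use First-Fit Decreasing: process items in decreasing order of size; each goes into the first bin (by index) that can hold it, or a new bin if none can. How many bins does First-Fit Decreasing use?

6

Sorted descending: 6, 6, 6, 6, 6, 5, 5, 5, 5, 5, 5, 5, 5, 5.
Put 6 in bin 1; 9 remain.
Put 6 in bin 1; 3 remain.
Put 6 in bin 2; 9 remain.
Put 6 in bin 2; 3 remain.
Put 6 in bin 3; 9 remain.
Put 5 in bin 3; 4 remain.
Put 5 in bin 4; 10 remain.
Put 5 in bin 4; 5 remain.
Put 5 in bin 4; 0 remain.
Put 5 in bin 5; 10 remain.
Put 5 in bin 5; 5 remain.
Put 5 in bin 5; 0 remain.
Put 5 in bin 6; 10 remain.
Put 5 in bin 6; 5 remain.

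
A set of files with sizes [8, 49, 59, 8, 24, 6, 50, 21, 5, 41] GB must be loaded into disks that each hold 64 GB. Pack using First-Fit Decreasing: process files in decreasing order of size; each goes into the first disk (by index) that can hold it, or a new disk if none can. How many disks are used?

Sorted descending: 59, 50, 49, 41, 24, 21, 8, 8, 6, 5.
59 GB → disk 1 (remaining 5 GB)
50 GB → disk 2 (remaining 14 GB)
49 GB → disk 3 (remaining 15 GB)
41 GB → disk 4 (remaining 23 GB)
24 GB → disk 5 (remaining 40 GB)
21 GB → disk 4 (remaining 2 GB)
8 GB → disk 2 (remaining 6 GB)
8 GB → disk 3 (remaining 7 GB)
6 GB → disk 2 (remaining 0 GB)
5 GB → disk 1 (remaining 0 GB)
Final disks: [59,5] [50,8,6] [49,8] [41,21] [24].

5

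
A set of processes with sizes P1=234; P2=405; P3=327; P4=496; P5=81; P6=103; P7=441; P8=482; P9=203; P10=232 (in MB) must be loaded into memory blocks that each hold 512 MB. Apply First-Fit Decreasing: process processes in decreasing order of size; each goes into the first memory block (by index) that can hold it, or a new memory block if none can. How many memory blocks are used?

7

Sorted descending: 496, 482, 441, 405, 327, 234, 232, 203, 103, 81.
memory block 1: place 496 MB, 16 MB left
memory block 2: place 482 MB, 30 MB left
memory block 3: place 441 MB, 71 MB left
memory block 4: place 405 MB, 107 MB left
memory block 5: place 327 MB, 185 MB left
memory block 6: place 234 MB, 278 MB left
memory block 6: place 232 MB, 46 MB left
memory block 7: place 203 MB, 309 MB left
memory block 4: place 103 MB, 4 MB left
memory block 5: place 81 MB, 104 MB left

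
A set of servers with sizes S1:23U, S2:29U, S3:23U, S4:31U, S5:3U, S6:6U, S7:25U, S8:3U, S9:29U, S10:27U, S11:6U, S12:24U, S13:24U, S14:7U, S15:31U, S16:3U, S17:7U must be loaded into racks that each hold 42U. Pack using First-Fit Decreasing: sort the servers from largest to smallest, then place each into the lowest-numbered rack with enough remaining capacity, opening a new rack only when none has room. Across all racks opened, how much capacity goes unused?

Sorted descending: 31, 31, 29, 29, 27, 25, 24, 24, 23, 23, 7, 7, 6, 6, 3, 3, 3.
rack 1: place 31U, 11U left
rack 2: place 31U, 11U left
rack 3: place 29U, 13U left
rack 4: place 29U, 13U left
rack 5: place 27U, 15U left
rack 6: place 25U, 17U left
rack 7: place 24U, 18U left
rack 8: place 24U, 18U left
rack 9: place 23U, 19U left
rack 10: place 23U, 19U left
rack 1: place 7U, 4U left
rack 2: place 7U, 4U left
rack 3: place 6U, 7U left
rack 3: place 6U, 1U left
rack 1: place 3U, 1U left
rack 2: place 3U, 1U left
rack 4: place 3U, 10U left
10 racks × 42U = 420U; used 301U; unused 119U.

119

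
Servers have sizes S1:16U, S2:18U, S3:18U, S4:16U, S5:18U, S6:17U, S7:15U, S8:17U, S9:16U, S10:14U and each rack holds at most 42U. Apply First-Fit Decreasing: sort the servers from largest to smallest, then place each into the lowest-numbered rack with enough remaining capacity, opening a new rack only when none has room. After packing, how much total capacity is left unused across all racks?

Sorted descending: 18, 18, 18, 17, 17, 16, 16, 16, 15, 14.
rack 1: place 18U, 24U left
rack 1: place 18U, 6U left
rack 2: place 18U, 24U left
rack 2: place 17U, 7U left
rack 3: place 17U, 25U left
rack 3: place 16U, 9U left
rack 4: place 16U, 26U left
rack 4: place 16U, 10U left
rack 5: place 15U, 27U left
rack 5: place 14U, 13U left
5 racks × 42U = 210U; used 165U; unused 45U.

45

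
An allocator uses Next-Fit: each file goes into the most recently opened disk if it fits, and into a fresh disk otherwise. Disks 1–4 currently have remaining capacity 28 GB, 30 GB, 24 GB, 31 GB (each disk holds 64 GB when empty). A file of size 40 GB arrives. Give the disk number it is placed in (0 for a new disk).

Next-Fit only looks at disk 4, which has 31 GB free.
40 GB does not fit, so a new disk is opened.

0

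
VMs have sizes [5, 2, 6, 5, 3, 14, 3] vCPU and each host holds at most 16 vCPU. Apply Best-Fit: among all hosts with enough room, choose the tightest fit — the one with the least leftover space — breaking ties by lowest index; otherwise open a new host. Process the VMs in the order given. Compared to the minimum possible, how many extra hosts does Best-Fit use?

Best-Fit: [5,2,6,3] [5,3] [14] → 3 hosts.
Total size 38 vCPU; any packing needs at least ⌈38/16⌉ = 3 hosts.
So 3 is already optimal.

0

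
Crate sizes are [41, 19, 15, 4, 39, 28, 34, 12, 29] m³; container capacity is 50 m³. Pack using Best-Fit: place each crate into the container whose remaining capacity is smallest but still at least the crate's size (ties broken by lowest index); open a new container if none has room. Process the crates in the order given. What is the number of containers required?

6 containers

41 m³ → container 1 (remaining 9 m³)
19 m³ → container 2 (remaining 31 m³)
15 m³ → container 2 (remaining 16 m³)
4 m³ → container 1 (remaining 5 m³)
39 m³ → container 3 (remaining 11 m³)
28 m³ → container 4 (remaining 22 m³)
34 m³ → container 5 (remaining 16 m³)
12 m³ → container 2 (remaining 4 m³)
29 m³ → container 6 (remaining 21 m³)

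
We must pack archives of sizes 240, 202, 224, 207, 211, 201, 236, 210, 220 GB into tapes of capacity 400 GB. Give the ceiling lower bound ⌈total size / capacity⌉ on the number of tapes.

Total size = 240 + 202 + 224 + 207 + 211 + 201 + 236 + 210 + 220 = 1951 GB.
⌈1951 / 400⌉ = 5.

5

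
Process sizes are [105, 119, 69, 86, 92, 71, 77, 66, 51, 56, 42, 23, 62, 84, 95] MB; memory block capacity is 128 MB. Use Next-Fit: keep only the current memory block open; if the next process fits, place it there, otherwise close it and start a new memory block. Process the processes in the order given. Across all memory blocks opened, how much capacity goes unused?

438

Put 105 MB in memory block 1; 23 MB remain.
Put 119 MB in memory block 2; 9 MB remain.
Put 69 MB in memory block 3; 59 MB remain.
Put 86 MB in memory block 4; 42 MB remain.
Put 92 MB in memory block 5; 36 MB remain.
Put 71 MB in memory block 6; 57 MB remain.
Put 77 MB in memory block 7; 51 MB remain.
Put 66 MB in memory block 8; 62 MB remain.
Put 51 MB in memory block 8; 11 MB remain.
Put 56 MB in memory block 9; 72 MB remain.
Put 42 MB in memory block 9; 30 MB remain.
Put 23 MB in memory block 9; 7 MB remain.
Put 62 MB in memory block 10; 66 MB remain.
Put 84 MB in memory block 11; 44 MB remain.
Put 95 MB in memory block 12; 33 MB remain.
12 memory blocks × 128 MB = 1536 MB; used 1098 MB; unused 438 MB.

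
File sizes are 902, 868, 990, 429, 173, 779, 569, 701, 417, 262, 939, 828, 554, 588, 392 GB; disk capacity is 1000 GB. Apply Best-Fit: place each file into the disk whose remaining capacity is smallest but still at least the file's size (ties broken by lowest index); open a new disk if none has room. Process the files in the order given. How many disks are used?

902 GB → disk 1 (remaining 98 GB)
868 GB → disk 2 (remaining 132 GB)
990 GB → disk 3 (remaining 10 GB)
429 GB → disk 4 (remaining 571 GB)
173 GB → disk 4 (remaining 398 GB)
779 GB → disk 5 (remaining 221 GB)
569 GB → disk 6 (remaining 431 GB)
701 GB → disk 7 (remaining 299 GB)
417 GB → disk 6 (remaining 14 GB)
262 GB → disk 7 (remaining 37 GB)
939 GB → disk 8 (remaining 61 GB)
828 GB → disk 9 (remaining 172 GB)
554 GB → disk 10 (remaining 446 GB)
588 GB → disk 11 (remaining 412 GB)
392 GB → disk 4 (remaining 6 GB)
Final disks: [902] [868] [990] [429,173,392] [779] [569,417] [701,262] [939] [828] [554] [588].

11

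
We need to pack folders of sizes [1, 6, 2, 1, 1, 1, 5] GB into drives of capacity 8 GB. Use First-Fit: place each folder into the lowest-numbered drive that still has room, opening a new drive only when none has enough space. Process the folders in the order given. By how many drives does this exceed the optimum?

First-Fit: [1,6,1] [2,1,1] [5] → 3 drives.
Total size 17 GB; any packing needs at least ⌈17/8⌉ = 3 drives.
So 3 is already optimal.

0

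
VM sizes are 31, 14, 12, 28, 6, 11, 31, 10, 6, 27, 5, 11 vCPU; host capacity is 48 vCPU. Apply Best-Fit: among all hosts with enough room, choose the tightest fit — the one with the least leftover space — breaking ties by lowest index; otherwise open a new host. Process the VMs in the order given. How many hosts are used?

31 vCPU → host 1 (remaining 17 vCPU)
14 vCPU → host 1 (remaining 3 vCPU)
12 vCPU → host 2 (remaining 36 vCPU)
28 vCPU → host 2 (remaining 8 vCPU)
6 vCPU → host 2 (remaining 2 vCPU)
11 vCPU → host 3 (remaining 37 vCPU)
31 vCPU → host 3 (remaining 6 vCPU)
10 vCPU → host 4 (remaining 38 vCPU)
6 vCPU → host 3 (remaining 0 vCPU)
27 vCPU → host 4 (remaining 11 vCPU)
5 vCPU → host 4 (remaining 6 vCPU)
11 vCPU → host 5 (remaining 37 vCPU)

5 hosts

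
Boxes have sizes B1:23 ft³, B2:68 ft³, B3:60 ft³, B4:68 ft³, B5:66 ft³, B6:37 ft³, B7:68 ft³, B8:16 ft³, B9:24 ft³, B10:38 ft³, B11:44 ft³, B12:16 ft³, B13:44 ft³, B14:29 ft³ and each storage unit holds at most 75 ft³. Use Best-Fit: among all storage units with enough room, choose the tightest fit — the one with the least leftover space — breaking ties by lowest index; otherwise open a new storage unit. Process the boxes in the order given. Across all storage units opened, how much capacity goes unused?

149

Put B1 (23 ft³) in storage unit 1; 52 ft³ remain.
Put B2 (68 ft³) in storage unit 2; 7 ft³ remain.
Put B3 (60 ft³) in storage unit 3; 15 ft³ remain.
Put B4 (68 ft³) in storage unit 4; 7 ft³ remain.
Put B5 (66 ft³) in storage unit 5; 9 ft³ remain.
Put B6 (37 ft³) in storage unit 1; 15 ft³ remain.
Put B7 (68 ft³) in storage unit 6; 7 ft³ remain.
Put B8 (16 ft³) in storage unit 7; 59 ft³ remain.
Put B9 (24 ft³) in storage unit 7; 35 ft³ remain.
Put B10 (38 ft³) in storage unit 8; 37 ft³ remain.
Put B11 (44 ft³) in storage unit 9; 31 ft³ remain.
Put B12 (16 ft³) in storage unit 9; 15 ft³ remain.
Put B13 (44 ft³) in storage unit 10; 31 ft³ remain.
Put B14 (29 ft³) in storage unit 10; 2 ft³ remain.
10 storage units × 75 ft³ = 750 ft³; used 601 ft³; unused 149 ft³.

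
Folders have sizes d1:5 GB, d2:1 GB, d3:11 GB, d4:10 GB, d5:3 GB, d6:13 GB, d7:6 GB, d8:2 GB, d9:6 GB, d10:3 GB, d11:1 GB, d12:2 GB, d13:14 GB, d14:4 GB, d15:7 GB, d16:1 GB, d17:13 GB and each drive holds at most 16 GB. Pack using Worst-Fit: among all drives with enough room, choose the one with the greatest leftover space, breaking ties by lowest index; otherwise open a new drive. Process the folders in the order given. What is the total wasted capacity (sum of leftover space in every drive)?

10

Put d1 (5 GB) in drive 1; 11 GB remain.
Put d2 (1 GB) in drive 1; 10 GB remain.
Put d3 (11 GB) in drive 2; 5 GB remain.
Put d4 (10 GB) in drive 1; 0 GB remain.
Put d5 (3 GB) in drive 2; 2 GB remain.
Put d6 (13 GB) in drive 3; 3 GB remain.
Put d7 (6 GB) in drive 4; 10 GB remain.
Put d8 (2 GB) in drive 4; 8 GB remain.
Put d9 (6 GB) in drive 4; 2 GB remain.
Put d10 (3 GB) in drive 3; 0 GB remain.
Put d11 (1 GB) in drive 2; 1 GB remain.
Put d12 (2 GB) in drive 4; 0 GB remain.
Put d13 (14 GB) in drive 5; 2 GB remain.
Put d14 (4 GB) in drive 6; 12 GB remain.
Put d15 (7 GB) in drive 6; 5 GB remain.
Put d16 (1 GB) in drive 6; 4 GB remain.
Put d17 (13 GB) in drive 7; 3 GB remain.
7 drives × 16 GB = 112 GB; used 102 GB; unused 10 GB.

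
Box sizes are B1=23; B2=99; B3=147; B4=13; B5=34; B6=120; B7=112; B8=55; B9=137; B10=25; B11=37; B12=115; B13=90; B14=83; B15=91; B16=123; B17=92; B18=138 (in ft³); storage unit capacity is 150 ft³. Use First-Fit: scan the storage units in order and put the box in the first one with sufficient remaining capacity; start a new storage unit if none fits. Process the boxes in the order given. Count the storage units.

13

B1 (23 ft³) → storage unit 1 (remaining 127 ft³)
B2 (99 ft³) → storage unit 1 (remaining 28 ft³)
B3 (147 ft³) → storage unit 2 (remaining 3 ft³)
B4 (13 ft³) → storage unit 1 (remaining 15 ft³)
B5 (34 ft³) → storage unit 3 (remaining 116 ft³)
B6 (120 ft³) → storage unit 4 (remaining 30 ft³)
B7 (112 ft³) → storage unit 3 (remaining 4 ft³)
B8 (55 ft³) → storage unit 5 (remaining 95 ft³)
B9 (137 ft³) → storage unit 6 (remaining 13 ft³)
B10 (25 ft³) → storage unit 4 (remaining 5 ft³)
B11 (37 ft³) → storage unit 5 (remaining 58 ft³)
B12 (115 ft³) → storage unit 7 (remaining 35 ft³)
B13 (90 ft³) → storage unit 8 (remaining 60 ft³)
B14 (83 ft³) → storage unit 9 (remaining 67 ft³)
B15 (91 ft³) → storage unit 10 (remaining 59 ft³)
B16 (123 ft³) → storage unit 11 (remaining 27 ft³)
B17 (92 ft³) → storage unit 12 (remaining 58 ft³)
B18 (138 ft³) → storage unit 13 (remaining 12 ft³)
Final storage units: [23,99,13] [147] [34,112] [120,25] [55,37] [137] [115] [90] [83] [91] [123] [92] [138].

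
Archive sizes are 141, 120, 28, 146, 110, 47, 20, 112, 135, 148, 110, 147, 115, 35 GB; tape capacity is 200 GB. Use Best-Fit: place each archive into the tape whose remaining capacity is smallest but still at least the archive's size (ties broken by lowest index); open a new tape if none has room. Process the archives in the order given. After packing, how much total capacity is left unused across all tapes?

586

141 GB → tape 1 (remaining 59 GB)
120 GB → tape 2 (remaining 80 GB)
28 GB → tape 1 (remaining 31 GB)
146 GB → tape 3 (remaining 54 GB)
110 GB → tape 4 (remaining 90 GB)
47 GB → tape 3 (remaining 7 GB)
20 GB → tape 1 (remaining 11 GB)
112 GB → tape 5 (remaining 88 GB)
135 GB → tape 6 (remaining 65 GB)
148 GB → tape 7 (remaining 52 GB)
110 GB → tape 8 (remaining 90 GB)
147 GB → tape 9 (remaining 53 GB)
115 GB → tape 10 (remaining 85 GB)
35 GB → tape 7 (remaining 17 GB)
10 tapes × 200 GB = 2000 GB; used 1414 GB; unused 586 GB.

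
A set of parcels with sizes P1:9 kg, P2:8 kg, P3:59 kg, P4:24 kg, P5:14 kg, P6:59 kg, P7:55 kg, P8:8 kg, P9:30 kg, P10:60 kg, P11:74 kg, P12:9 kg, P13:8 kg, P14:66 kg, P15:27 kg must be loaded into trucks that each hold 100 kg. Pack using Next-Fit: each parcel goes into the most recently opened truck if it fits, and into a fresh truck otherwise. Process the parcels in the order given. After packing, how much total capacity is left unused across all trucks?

P1 (9 kg) → truck 1 (remaining 91 kg)
P2 (8 kg) → truck 1 (remaining 83 kg)
P3 (59 kg) → truck 1 (remaining 24 kg)
P4 (24 kg) → truck 1 (remaining 0 kg)
P5 (14 kg) → truck 2 (remaining 86 kg)
P6 (59 kg) → truck 2 (remaining 27 kg)
P7 (55 kg) → truck 3 (remaining 45 kg)
P8 (8 kg) → truck 3 (remaining 37 kg)
P9 (30 kg) → truck 3 (remaining 7 kg)
P10 (60 kg) → truck 4 (remaining 40 kg)
P11 (74 kg) → truck 5 (remaining 26 kg)
P12 (9 kg) → truck 5 (remaining 17 kg)
P13 (8 kg) → truck 5 (remaining 9 kg)
P14 (66 kg) → truck 6 (remaining 34 kg)
P15 (27 kg) → truck 6 (remaining 7 kg)
6 trucks × 100 kg = 600 kg; used 510 kg; unused 90 kg.

90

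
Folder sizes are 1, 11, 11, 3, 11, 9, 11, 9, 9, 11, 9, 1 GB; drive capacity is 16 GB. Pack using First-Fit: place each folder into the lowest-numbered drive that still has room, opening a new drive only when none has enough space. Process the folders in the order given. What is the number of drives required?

9

Put 1 GB in drive 1; 15 GB remain.
Put 11 GB in drive 1; 4 GB remain.
Put 11 GB in drive 2; 5 GB remain.
Put 3 GB in drive 1; 1 GB remain.
Put 11 GB in drive 3; 5 GB remain.
Put 9 GB in drive 4; 7 GB remain.
Put 11 GB in drive 5; 5 GB remain.
Put 9 GB in drive 6; 7 GB remain.
Put 9 GB in drive 7; 7 GB remain.
Put 11 GB in drive 8; 5 GB remain.
Put 9 GB in drive 9; 7 GB remain.
Put 1 GB in drive 1; 0 GB remain.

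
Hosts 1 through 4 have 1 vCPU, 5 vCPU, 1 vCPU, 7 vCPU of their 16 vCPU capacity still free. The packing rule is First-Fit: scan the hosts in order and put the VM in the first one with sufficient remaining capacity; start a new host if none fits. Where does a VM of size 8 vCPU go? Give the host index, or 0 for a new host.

No host has ≥ 8 vCPU free, so a new host is opened.

0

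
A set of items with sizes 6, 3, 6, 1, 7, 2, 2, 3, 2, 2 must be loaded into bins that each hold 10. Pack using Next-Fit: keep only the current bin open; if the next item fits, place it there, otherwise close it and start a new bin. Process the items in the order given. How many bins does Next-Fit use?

4 bins

6 → bin 1 (remaining 4)
3 → bin 1 (remaining 1)
6 → bin 2 (remaining 4)
1 → bin 2 (remaining 3)
7 → bin 3 (remaining 3)
2 → bin 3 (remaining 1)
2 → bin 4 (remaining 8)
3 → bin 4 (remaining 5)
2 → bin 4 (remaining 3)
2 → bin 4 (remaining 1)
Final bins: [6,3] [6,1] [7,2] [2,3,2,2].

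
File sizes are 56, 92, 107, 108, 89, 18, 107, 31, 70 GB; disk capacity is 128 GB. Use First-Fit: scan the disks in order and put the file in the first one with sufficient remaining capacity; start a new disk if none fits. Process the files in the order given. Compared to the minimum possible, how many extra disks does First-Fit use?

First-Fit: [56,18,31] [92] [107] [108] [89] [107] [70] → 7 disks.
Total size 678 GB; any packing needs at least ⌈678/128⌉ = 6 disks.
An optimal packing achieves that bound: [108,18] [107] [107] [92,31] [89] [70,56] → 6 disks.
Excess: 7 − 6 = 1.

1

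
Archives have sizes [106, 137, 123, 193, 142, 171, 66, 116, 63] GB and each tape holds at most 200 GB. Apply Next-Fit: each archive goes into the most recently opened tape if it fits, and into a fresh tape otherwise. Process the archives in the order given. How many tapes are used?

8

tape 1: place 106 GB, 94 GB left
tape 2: place 137 GB, 63 GB left
tape 3: place 123 GB, 77 GB left
tape 4: place 193 GB, 7 GB left
tape 5: place 142 GB, 58 GB left
tape 6: place 171 GB, 29 GB left
tape 7: place 66 GB, 134 GB left
tape 7: place 116 GB, 18 GB left
tape 8: place 63 GB, 137 GB left
Final tapes: [106] [137] [123] [193] [142] [171] [66,116] [63].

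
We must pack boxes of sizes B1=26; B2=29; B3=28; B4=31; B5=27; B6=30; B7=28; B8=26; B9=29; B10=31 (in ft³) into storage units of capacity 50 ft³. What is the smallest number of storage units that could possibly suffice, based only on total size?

Total size = 26 + 29 + 28 + 31 + 27 + 30 + 28 + 26 + 29 + 31 = 285 ft³.
⌈285 / 50⌉ = 6.

6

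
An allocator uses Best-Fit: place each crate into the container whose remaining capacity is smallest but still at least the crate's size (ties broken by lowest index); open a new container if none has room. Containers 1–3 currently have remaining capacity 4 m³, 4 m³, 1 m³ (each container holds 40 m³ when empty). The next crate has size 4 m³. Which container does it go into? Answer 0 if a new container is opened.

1

Containers with room: container 1 (4 m³), container 2 (4 m³).
Tightest fit is container 1 with 4 m³ free.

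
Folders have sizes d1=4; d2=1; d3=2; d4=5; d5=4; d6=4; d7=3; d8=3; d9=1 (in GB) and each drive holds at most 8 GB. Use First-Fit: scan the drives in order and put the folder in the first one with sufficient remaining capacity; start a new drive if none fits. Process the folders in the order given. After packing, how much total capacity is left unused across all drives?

5

drive 1: place d1 (4 GB), 4 GB left
drive 1: place d2 (1 GB), 3 GB left
drive 1: place d3 (2 GB), 1 GB left
drive 2: place d4 (5 GB), 3 GB left
drive 3: place d5 (4 GB), 4 GB left
drive 3: place d6 (4 GB), 0 GB left
drive 2: place d7 (3 GB), 0 GB left
drive 4: place d8 (3 GB), 5 GB left
drive 1: place d9 (1 GB), 0 GB left
4 drives × 8 GB = 32 GB; used 27 GB; unused 5 GB.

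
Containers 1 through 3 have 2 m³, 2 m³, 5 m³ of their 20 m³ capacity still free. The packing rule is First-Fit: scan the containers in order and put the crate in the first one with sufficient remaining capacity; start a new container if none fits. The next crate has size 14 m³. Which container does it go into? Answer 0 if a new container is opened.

No container has ≥ 14 m³ free, so a new container is opened.

0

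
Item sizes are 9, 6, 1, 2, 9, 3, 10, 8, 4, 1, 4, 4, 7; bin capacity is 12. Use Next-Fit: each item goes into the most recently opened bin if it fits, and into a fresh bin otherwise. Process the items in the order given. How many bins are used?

7 bins

Put 9 in bin 1; 3 remain.
Put 6 in bin 2; 6 remain.
Put 1 in bin 2; 5 remain.
Put 2 in bin 2; 3 remain.
Put 9 in bin 3; 3 remain.
Put 3 in bin 3; 0 remain.
Put 10 in bin 4; 2 remain.
Put 8 in bin 5; 4 remain.
Put 4 in bin 5; 0 remain.
Put 1 in bin 6; 11 remain.
Put 4 in bin 6; 7 remain.
Put 4 in bin 6; 3 remain.
Put 7 in bin 7; 5 remain.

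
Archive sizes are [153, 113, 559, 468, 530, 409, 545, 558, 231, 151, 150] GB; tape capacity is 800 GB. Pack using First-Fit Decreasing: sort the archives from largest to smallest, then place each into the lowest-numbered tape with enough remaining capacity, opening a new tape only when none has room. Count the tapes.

6 tapes

Sorted descending: 559, 558, 545, 530, 468, 409, 231, 153, 151, 150, 113.
559 GB → tape 1 (remaining 241 GB)
558 GB → tape 2 (remaining 242 GB)
545 GB → tape 3 (remaining 255 GB)
530 GB → tape 4 (remaining 270 GB)
468 GB → tape 5 (remaining 332 GB)
409 GB → tape 6 (remaining 391 GB)
231 GB → tape 1 (remaining 10 GB)
153 GB → tape 2 (remaining 89 GB)
151 GB → tape 3 (remaining 104 GB)
150 GB → tape 4 (remaining 120 GB)
113 GB → tape 4 (remaining 7 GB)
Final tapes: [559,231] [558,153] [545,151] [530,150,113] [468] [409].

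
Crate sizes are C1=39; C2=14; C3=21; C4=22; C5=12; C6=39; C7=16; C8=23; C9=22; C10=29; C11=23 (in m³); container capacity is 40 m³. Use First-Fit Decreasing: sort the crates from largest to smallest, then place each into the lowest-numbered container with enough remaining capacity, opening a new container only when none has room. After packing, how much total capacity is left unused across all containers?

Sorted descending: 39, 39, 29, 23, 23, 22, 22, 21, 16, 14, 12.
Put 39 m³ in container 1; 1 m³ remain.
Put 39 m³ in container 2; 1 m³ remain.
Put 29 m³ in container 3; 11 m³ remain.
Put 23 m³ in container 4; 17 m³ remain.
Put 23 m³ in container 5; 17 m³ remain.
Put 22 m³ in container 6; 18 m³ remain.
Put 22 m³ in container 7; 18 m³ remain.
Put 21 m³ in container 8; 19 m³ remain.
Put 16 m³ in container 4; 1 m³ remain.
Put 14 m³ in container 5; 3 m³ remain.
Put 12 m³ in container 6; 6 m³ remain.
8 containers × 40 m³ = 320 m³; used 260 m³; unused 60 m³.

60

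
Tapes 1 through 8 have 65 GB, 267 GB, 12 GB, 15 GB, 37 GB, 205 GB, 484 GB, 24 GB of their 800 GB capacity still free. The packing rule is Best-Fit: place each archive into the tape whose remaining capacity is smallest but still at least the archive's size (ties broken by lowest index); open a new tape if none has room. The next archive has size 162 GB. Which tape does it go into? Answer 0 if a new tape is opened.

Tapes with room: tape 2 (267 GB), tape 6 (205 GB), tape 7 (484 GB).
Tightest fit is tape 6 with 205 GB free.

6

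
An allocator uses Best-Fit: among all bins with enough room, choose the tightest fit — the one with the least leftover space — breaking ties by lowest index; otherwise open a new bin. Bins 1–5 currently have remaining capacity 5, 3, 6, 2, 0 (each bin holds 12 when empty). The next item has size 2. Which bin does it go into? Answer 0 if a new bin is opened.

4

Bins with room: bin 1 (5), bin 2 (3), bin 3 (6), bin 4 (2).
Tightest fit is bin 4 with 2 free.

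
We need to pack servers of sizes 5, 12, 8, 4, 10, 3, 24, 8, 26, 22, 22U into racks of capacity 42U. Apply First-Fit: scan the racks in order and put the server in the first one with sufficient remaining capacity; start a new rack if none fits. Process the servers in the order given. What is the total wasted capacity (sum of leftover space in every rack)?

66

rack 1: place 5U, 37U left
rack 1: place 12U, 25U left
rack 1: place 8U, 17U left
rack 1: place 4U, 13U left
rack 1: place 10U, 3U left
rack 1: place 3U, 0U left
rack 2: place 24U, 18U left
rack 2: place 8U, 10U left
rack 3: place 26U, 16U left
rack 4: place 22U, 20U left
rack 5: place 22U, 20U left
5 racks × 42U = 210U; used 144U; unused 66U.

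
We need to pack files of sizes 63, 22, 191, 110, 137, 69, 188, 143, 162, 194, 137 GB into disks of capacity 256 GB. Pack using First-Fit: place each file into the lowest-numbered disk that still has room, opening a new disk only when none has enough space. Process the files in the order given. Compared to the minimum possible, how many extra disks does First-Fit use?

1

First-Fit: [63,22,110] [191] [137,69] [188] [143] [162] [194] [137] → 8 disks.
7 files exceed 128 GB (half the capacity), and no two of those can share a disk, so at least 7 disks are needed.
An optimal packing achieves that bound: [194,22] [191,63] [188] [162,69] [143,110] [137] [137] → 7 disks.
Excess: 8 − 7 = 1.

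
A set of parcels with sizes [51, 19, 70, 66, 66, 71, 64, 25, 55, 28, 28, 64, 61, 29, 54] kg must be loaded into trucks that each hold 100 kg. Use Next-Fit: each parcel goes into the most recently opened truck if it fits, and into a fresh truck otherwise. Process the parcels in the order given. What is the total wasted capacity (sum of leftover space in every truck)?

truck 1: place 51 kg, 49 kg left
truck 1: place 19 kg, 30 kg left
truck 2: place 70 kg, 30 kg left
truck 3: place 66 kg, 34 kg left
truck 4: place 66 kg, 34 kg left
truck 5: place 71 kg, 29 kg left
truck 6: place 64 kg, 36 kg left
truck 6: place 25 kg, 11 kg left
truck 7: place 55 kg, 45 kg left
truck 7: place 28 kg, 17 kg left
truck 8: place 28 kg, 72 kg left
truck 8: place 64 kg, 8 kg left
truck 9: place 61 kg, 39 kg left
truck 9: place 29 kg, 10 kg left
truck 10: place 54 kg, 46 kg left
10 trucks × 100 kg = 1000 kg; used 751 kg; unused 249 kg.

249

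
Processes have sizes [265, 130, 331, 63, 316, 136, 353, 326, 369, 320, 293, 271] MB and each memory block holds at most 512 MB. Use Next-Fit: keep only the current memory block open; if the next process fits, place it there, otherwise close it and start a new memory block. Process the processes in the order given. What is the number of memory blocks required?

Put 265 MB in memory block 1; 247 MB remain.
Put 130 MB in memory block 1; 117 MB remain.
Put 331 MB in memory block 2; 181 MB remain.
Put 63 MB in memory block 2; 118 MB remain.
Put 316 MB in memory block 3; 196 MB remain.
Put 136 MB in memory block 3; 60 MB remain.
Put 353 MB in memory block 4; 159 MB remain.
Put 326 MB in memory block 5; 186 MB remain.
Put 369 MB in memory block 6; 143 MB remain.
Put 320 MB in memory block 7; 192 MB remain.
Put 293 MB in memory block 8; 219 MB remain.
Put 271 MB in memory block 9; 241 MB remain.
Final memory blocks: [265,130] [331,63] [316,136] [353] [326] [369] [320] [293] [271].

9 memory blocks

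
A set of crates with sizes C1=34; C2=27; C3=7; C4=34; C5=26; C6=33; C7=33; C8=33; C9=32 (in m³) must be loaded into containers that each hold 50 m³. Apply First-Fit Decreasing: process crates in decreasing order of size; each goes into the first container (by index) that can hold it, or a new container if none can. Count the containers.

Sorted descending: 34, 34, 33, 33, 33, 32, 27, 26, 7.
34 m³ → container 1 (remaining 16 m³)
34 m³ → container 2 (remaining 16 m³)
33 m³ → container 3 (remaining 17 m³)
33 m³ → container 4 (remaining 17 m³)
33 m³ → container 5 (remaining 17 m³)
32 m³ → container 6 (remaining 18 m³)
27 m³ → container 7 (remaining 23 m³)
26 m³ → container 8 (remaining 24 m³)
7 m³ → container 1 (remaining 9 m³)
Final containers: [34,7] [34] [33] [33] [33] [32] [27] [26].

8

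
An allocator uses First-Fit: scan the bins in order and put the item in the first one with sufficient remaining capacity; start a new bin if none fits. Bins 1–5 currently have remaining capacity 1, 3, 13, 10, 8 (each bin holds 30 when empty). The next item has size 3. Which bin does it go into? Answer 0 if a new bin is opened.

Bins with room: bin 2 (3), bin 3 (13), bin 4 (10), bin 5 (8).
The first with room is bin 2.

2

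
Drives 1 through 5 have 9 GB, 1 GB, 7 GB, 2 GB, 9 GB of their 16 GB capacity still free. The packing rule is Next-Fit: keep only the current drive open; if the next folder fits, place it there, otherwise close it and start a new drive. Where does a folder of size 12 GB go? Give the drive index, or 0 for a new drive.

Next-Fit only looks at drive 5, which has 9 GB free.
12 GB does not fit, so a new drive is opened.

0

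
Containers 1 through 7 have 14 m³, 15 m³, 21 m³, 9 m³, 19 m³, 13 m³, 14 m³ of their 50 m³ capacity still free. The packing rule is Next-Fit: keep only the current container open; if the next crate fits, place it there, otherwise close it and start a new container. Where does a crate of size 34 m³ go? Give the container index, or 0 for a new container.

Next-Fit only looks at container 7, which has 14 m³ free.
34 m³ does not fit, so a new container is opened.

0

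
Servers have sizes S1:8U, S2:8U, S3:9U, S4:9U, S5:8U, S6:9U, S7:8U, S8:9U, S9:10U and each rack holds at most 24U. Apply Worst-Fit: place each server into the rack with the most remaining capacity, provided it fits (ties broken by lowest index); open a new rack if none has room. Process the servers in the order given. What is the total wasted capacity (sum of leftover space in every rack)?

18

Put S1 (8U) in rack 1; 16U remain.
Put S2 (8U) in rack 1; 8U remain.
Put S3 (9U) in rack 2; 15U remain.
Put S4 (9U) in rack 2; 6U remain.
Put S5 (8U) in rack 1; 0U remain.
Put S6 (9U) in rack 3; 15U remain.
Put S7 (8U) in rack 3; 7U remain.
Put S8 (9U) in rack 4; 15U remain.
Put S9 (10U) in rack 4; 5U remain.
4 racks × 24U = 96U; used 78U; unused 18U.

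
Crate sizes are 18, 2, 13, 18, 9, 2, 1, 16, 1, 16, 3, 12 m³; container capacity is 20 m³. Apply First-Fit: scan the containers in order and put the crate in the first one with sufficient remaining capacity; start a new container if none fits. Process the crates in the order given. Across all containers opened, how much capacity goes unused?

18 m³ → container 1 (remaining 2 m³)
2 m³ → container 1 (remaining 0 m³)
13 m³ → container 2 (remaining 7 m³)
18 m³ → container 3 (remaining 2 m³)
9 m³ → container 4 (remaining 11 m³)
2 m³ → container 2 (remaining 5 m³)
1 m³ → container 2 (remaining 4 m³)
16 m³ → container 5 (remaining 4 m³)
1 m³ → container 2 (remaining 3 m³)
16 m³ → container 6 (remaining 4 m³)
3 m³ → container 2 (remaining 0 m³)
12 m³ → container 7 (remaining 8 m³)
7 containers × 20 m³ = 140 m³; used 111 m³; unused 29 m³.

29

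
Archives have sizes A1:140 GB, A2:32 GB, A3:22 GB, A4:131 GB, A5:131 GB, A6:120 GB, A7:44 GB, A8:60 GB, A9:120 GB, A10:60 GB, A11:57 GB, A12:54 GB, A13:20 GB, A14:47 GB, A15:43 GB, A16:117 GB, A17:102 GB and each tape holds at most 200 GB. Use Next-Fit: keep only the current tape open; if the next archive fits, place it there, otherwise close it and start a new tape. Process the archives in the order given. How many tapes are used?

9

Put A1 (140 GB) in tape 1; 60 GB remain.
Put A2 (32 GB) in tape 1; 28 GB remain.
Put A3 (22 GB) in tape 1; 6 GB remain.
Put A4 (131 GB) in tape 2; 69 GB remain.
Put A5 (131 GB) in tape 3; 69 GB remain.
Put A6 (120 GB) in tape 4; 80 GB remain.
Put A7 (44 GB) in tape 4; 36 GB remain.
Put A8 (60 GB) in tape 5; 140 GB remain.
Put A9 (120 GB) in tape 5; 20 GB remain.
Put A10 (60 GB) in tape 6; 140 GB remain.
Put A11 (57 GB) in tape 6; 83 GB remain.
Put A12 (54 GB) in tape 6; 29 GB remain.
Put A13 (20 GB) in tape 6; 9 GB remain.
Put A14 (47 GB) in tape 7; 153 GB remain.
Put A15 (43 GB) in tape 7; 110 GB remain.
Put A16 (117 GB) in tape 8; 83 GB remain.
Put A17 (102 GB) in tape 9; 98 GB remain.
Final tapes: [140,32,22] [131] [131] [120,44] [60,120] [60,57,54,20] [47,43] [117] [102].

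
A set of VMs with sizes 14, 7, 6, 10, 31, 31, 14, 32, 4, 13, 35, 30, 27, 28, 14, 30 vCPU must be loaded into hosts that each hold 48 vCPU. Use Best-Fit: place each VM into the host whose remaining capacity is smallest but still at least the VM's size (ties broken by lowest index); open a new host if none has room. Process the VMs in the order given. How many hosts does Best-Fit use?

9

Put 14 vCPU in host 1; 34 vCPU remain.
Put 7 vCPU in host 1; 27 vCPU remain.
Put 6 vCPU in host 1; 21 vCPU remain.
Put 10 vCPU in host 1; 11 vCPU remain.
Put 31 vCPU in host 2; 17 vCPU remain.
Put 31 vCPU in host 3; 17 vCPU remain.
Put 14 vCPU in host 2; 3 vCPU remain.
Put 32 vCPU in host 4; 16 vCPU remain.
Put 4 vCPU in host 1; 7 vCPU remain.
Put 13 vCPU in host 4; 3 vCPU remain.
Put 35 vCPU in host 5; 13 vCPU remain.
Put 30 vCPU in host 6; 18 vCPU remain.
Put 27 vCPU in host 7; 21 vCPU remain.
Put 28 vCPU in host 8; 20 vCPU remain.
Put 14 vCPU in host 3; 3 vCPU remain.
Put 30 vCPU in host 9; 18 vCPU remain.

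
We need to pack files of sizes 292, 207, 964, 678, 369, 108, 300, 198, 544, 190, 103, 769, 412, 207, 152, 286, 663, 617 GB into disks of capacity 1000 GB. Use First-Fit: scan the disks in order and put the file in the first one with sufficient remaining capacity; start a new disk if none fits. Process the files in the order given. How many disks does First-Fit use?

Put 292 GB in disk 1; 708 GB remain.
Put 207 GB in disk 1; 501 GB remain.
Put 964 GB in disk 2; 36 GB remain.
Put 678 GB in disk 3; 322 GB remain.
Put 369 GB in disk 1; 132 GB remain.
Put 108 GB in disk 1; 24 GB remain.
Put 300 GB in disk 3; 22 GB remain.
Put 198 GB in disk 4; 802 GB remain.
Put 544 GB in disk 4; 258 GB remain.
Put 190 GB in disk 4; 68 GB remain.
Put 103 GB in disk 5; 897 GB remain.
Put 769 GB in disk 5; 128 GB remain.
Put 412 GB in disk 6; 588 GB remain.
Put 207 GB in disk 6; 381 GB remain.
Put 152 GB in disk 6; 229 GB remain.
Put 286 GB in disk 7; 714 GB remain.
Put 663 GB in disk 7; 51 GB remain.
Put 617 GB in disk 8; 383 GB remain.

8 disks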